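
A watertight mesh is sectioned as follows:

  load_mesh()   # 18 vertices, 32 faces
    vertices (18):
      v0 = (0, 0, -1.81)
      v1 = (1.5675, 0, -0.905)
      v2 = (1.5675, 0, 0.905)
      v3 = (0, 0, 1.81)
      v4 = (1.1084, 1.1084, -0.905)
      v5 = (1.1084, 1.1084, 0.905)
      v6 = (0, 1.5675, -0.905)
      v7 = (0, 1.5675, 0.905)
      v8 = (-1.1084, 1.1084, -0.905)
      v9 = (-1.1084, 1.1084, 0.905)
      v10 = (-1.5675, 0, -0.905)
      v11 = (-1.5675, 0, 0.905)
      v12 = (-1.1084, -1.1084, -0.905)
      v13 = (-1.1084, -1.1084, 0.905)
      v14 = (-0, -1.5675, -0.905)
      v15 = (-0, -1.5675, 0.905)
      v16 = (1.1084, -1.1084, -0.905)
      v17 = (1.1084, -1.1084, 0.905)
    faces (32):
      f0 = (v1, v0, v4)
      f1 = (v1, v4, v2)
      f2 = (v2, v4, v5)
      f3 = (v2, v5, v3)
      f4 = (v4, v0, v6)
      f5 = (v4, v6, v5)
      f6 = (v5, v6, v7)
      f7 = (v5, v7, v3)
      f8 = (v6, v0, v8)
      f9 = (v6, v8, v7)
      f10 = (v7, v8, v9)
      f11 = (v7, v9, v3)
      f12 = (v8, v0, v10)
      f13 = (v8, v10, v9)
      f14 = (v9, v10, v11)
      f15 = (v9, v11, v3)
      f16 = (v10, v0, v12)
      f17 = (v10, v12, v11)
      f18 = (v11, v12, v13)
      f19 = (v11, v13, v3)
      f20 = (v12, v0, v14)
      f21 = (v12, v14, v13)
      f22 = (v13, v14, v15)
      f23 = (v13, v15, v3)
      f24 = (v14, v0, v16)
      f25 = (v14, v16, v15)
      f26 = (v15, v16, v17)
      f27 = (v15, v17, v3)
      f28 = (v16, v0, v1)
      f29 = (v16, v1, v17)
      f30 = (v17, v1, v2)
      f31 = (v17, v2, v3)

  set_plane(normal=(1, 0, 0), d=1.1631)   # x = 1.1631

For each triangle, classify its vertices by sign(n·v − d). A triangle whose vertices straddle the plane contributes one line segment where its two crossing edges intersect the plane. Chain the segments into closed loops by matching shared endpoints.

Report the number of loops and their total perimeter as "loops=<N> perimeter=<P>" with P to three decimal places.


loops=1 perimeter=7.635

Straddling triangles (8 of 32):
  (v1,v0,v4) [+--] → (1.1631, 0, -1.13848)–(1.1631, 0.976338, -0.905)  len=1.0039
  (v1,v4,v2) [+-+] → (1.1631, 0.976338, -0.905)–(1.1631, 0.976338, -0.689345)  len=0.2157
  (v2,v4,v5) [+--] → (1.1631, 0.976338, -0.689345)–(1.1631, 0.976338, 0.905)  len=1.5943
  (v2,v5,v3) [+--] → (1.1631, 0.976338, 0.905)–(1.1631, 0, 1.13848)  len=1.0039
  (v16,v0,v1) [--+] → (1.1631, 0, -1.13848)–(1.1631, -0.976338, -0.905)  len=1.0039
  (v16,v1,v17) [-+-] → (1.1631, -0.976338, -0.905)–(1.1631, -0.976338, 0.689345)  len=1.5943
  (v17,v1,v2) [-++] → (1.1631, -0.976338, 0.689345)–(1.1631, -0.976338, 0.905)  len=0.2157
  (v17,v2,v3) [-+-] → (1.1631, -0.976338, 0.905)–(1.1631, 0, 1.13848)  len=1.0039

Chained into 1 loop(s):
  loop 1: 8 segments, perimeter = 7.6355
Total perimeter = 7.635


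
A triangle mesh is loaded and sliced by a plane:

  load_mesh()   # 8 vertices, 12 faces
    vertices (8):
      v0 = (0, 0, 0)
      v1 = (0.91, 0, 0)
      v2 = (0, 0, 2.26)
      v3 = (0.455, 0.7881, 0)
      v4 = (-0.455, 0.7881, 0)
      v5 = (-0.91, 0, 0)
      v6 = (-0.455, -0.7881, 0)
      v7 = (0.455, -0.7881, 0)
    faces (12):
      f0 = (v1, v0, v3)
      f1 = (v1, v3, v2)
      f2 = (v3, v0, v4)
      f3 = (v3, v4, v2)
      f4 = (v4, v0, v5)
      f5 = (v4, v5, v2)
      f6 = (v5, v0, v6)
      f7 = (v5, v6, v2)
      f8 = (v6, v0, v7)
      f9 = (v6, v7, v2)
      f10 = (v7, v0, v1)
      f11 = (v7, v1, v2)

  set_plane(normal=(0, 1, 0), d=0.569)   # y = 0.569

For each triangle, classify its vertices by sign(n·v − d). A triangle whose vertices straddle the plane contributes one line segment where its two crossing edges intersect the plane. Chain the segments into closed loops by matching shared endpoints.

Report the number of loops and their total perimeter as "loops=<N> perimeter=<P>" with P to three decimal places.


Straddling triangles (6 of 12):
  (v1,v0,v3) [--+] → (0.328505, 0.569, 0)–(0.581495, 0.569, 0)  len=0.2530
  (v1,v3,v2) [-+-] → (0.581495, 0.569, 0)–(0.328505, 0.569, 0.628304)  len=0.6773
  (v3,v0,v4) [+-+] → (0.328505, 0.569, 0)–(-0.328505, 0.569, 0)  len=0.6570
  (v3,v4,v2) [++-] → (-0.328505, 0.569, 0.628304)–(0.328505, 0.569, 0.628304)  len=0.6570
  (v4,v0,v5) [+--] → (-0.328505, 0.569, 0)–(-0.581495, 0.569, 0)  len=0.2530
  (v4,v5,v2) [+--] → (-0.581495, 0.569, 0)–(-0.328505, 0.569, 0.628304)  len=0.6773

Chained into 1 loop(s):
  loop 1: 6 segments, perimeter = 3.1746
Total perimeter = 3.175

loops=1 perimeter=3.175


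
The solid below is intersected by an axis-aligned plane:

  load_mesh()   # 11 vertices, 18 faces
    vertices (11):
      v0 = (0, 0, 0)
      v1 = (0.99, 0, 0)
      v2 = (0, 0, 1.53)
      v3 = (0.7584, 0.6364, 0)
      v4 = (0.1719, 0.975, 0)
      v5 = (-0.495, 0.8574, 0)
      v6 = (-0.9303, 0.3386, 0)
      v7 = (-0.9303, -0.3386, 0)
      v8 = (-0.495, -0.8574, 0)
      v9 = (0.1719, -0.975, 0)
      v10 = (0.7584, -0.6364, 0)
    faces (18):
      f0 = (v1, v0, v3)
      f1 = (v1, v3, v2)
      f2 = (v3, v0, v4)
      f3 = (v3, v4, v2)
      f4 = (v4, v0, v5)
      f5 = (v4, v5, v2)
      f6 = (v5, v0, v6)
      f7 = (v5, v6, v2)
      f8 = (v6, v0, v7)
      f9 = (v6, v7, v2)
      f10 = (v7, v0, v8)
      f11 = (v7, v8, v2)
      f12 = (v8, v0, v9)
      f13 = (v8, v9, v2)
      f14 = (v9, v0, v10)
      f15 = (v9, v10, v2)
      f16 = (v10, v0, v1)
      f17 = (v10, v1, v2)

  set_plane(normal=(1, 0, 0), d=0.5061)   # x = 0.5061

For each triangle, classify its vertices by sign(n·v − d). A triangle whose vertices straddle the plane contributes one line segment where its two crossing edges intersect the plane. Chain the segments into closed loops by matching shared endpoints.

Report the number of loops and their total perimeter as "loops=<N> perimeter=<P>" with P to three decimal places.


Straddling triangles (8 of 18):
  (v1,v0,v3) [+-+] → (0.5061, 0, 0)–(0.5061, 0.424686, 0)  len=0.4247
  (v1,v3,v2) [++-] → (0.5061, 0.424686, 0.508991)–(0.5061, 0, 0.747845)  len=0.4872
  (v3,v0,v4) [+--] → (0.5061, 0.424686, 0)–(0.5061, 0.782059, 0)  len=0.3574
  (v3,v4,v2) [+--] → (0.5061, 0.782059, 0)–(0.5061, 0.424686, 0.508991)  len=0.6219
  (v9,v0,v10) [--+] → (0.5061, -0.424686, 0)–(0.5061, -0.782059, 0)  len=0.3574
  (v9,v10,v2) [-+-] → (0.5061, -0.782059, 0)–(0.5061, -0.424686, 0.508991)  len=0.6219
  (v10,v0,v1) [+-+] → (0.5061, -0.424686, 0)–(0.5061, 0, 0)  len=0.4247
  (v10,v1,v2) [++-] → (0.5061, 0, 0.747845)–(0.5061, -0.424686, 0.508991)  len=0.4872

Chained into 1 loop(s):
  loop 1: 8 segments, perimeter = 3.7825
Total perimeter = 3.782

loops=1 perimeter=3.782


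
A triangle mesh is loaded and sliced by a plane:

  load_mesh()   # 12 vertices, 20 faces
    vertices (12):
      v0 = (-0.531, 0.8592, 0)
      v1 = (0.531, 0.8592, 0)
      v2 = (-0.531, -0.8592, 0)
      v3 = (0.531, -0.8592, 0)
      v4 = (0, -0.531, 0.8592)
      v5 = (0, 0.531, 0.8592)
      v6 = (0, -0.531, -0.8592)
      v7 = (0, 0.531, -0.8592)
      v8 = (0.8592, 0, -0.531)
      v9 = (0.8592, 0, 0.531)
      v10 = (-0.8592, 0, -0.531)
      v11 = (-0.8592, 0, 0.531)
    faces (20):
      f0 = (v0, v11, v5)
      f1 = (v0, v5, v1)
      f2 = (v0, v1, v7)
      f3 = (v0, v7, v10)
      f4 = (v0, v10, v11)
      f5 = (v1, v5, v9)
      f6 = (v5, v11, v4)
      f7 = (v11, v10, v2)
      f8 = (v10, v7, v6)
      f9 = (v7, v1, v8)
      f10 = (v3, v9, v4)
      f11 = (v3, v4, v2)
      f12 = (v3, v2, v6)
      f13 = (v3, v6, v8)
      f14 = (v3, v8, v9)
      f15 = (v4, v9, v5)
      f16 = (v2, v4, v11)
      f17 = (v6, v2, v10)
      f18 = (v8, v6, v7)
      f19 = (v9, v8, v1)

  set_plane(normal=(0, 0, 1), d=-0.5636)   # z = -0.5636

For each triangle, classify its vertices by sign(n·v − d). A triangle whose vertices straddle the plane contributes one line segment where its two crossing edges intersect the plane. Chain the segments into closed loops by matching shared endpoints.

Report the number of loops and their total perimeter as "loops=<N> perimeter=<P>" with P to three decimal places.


loops=1 perimeter=4.286

Straddling triangles (8 of 20):
  (v0,v1,v7) [++-] → (0.182686, 0.643914, -0.5636)–(-0.182686, 0.643914, -0.5636)  len=0.3654
  (v0,v7,v10) [+-+] → (-0.182686, 0.643914, -0.5636)–(-0.773856, 0.0527441, -0.5636)  len=0.8360
  (v10,v7,v6) [+--] → (-0.773856, 0.0527441, -0.5636)–(-0.773856, -0.0527441, -0.5636)  len=0.1055
  (v7,v1,v8) [-++] → (0.182686, 0.643914, -0.5636)–(0.773856, 0.0527441, -0.5636)  len=0.8360
  (v3,v2,v6) [++-] → (-0.182686, -0.643914, -0.5636)–(0.182686, -0.643914, -0.5636)  len=0.3654
  (v3,v6,v8) [+-+] → (0.182686, -0.643914, -0.5636)–(0.773856, -0.0527441, -0.5636)  len=0.8360
  (v6,v2,v10) [-++] → (-0.182686, -0.643914, -0.5636)–(-0.773856, -0.0527441, -0.5636)  len=0.8360
  (v8,v6,v7) [+--] → (0.773856, -0.0527441, -0.5636)–(0.773856, 0.0527441, -0.5636)  len=0.1055

Chained into 1 loop(s):
  loop 1: 8 segments, perimeter = 4.2859
Total perimeter = 4.286


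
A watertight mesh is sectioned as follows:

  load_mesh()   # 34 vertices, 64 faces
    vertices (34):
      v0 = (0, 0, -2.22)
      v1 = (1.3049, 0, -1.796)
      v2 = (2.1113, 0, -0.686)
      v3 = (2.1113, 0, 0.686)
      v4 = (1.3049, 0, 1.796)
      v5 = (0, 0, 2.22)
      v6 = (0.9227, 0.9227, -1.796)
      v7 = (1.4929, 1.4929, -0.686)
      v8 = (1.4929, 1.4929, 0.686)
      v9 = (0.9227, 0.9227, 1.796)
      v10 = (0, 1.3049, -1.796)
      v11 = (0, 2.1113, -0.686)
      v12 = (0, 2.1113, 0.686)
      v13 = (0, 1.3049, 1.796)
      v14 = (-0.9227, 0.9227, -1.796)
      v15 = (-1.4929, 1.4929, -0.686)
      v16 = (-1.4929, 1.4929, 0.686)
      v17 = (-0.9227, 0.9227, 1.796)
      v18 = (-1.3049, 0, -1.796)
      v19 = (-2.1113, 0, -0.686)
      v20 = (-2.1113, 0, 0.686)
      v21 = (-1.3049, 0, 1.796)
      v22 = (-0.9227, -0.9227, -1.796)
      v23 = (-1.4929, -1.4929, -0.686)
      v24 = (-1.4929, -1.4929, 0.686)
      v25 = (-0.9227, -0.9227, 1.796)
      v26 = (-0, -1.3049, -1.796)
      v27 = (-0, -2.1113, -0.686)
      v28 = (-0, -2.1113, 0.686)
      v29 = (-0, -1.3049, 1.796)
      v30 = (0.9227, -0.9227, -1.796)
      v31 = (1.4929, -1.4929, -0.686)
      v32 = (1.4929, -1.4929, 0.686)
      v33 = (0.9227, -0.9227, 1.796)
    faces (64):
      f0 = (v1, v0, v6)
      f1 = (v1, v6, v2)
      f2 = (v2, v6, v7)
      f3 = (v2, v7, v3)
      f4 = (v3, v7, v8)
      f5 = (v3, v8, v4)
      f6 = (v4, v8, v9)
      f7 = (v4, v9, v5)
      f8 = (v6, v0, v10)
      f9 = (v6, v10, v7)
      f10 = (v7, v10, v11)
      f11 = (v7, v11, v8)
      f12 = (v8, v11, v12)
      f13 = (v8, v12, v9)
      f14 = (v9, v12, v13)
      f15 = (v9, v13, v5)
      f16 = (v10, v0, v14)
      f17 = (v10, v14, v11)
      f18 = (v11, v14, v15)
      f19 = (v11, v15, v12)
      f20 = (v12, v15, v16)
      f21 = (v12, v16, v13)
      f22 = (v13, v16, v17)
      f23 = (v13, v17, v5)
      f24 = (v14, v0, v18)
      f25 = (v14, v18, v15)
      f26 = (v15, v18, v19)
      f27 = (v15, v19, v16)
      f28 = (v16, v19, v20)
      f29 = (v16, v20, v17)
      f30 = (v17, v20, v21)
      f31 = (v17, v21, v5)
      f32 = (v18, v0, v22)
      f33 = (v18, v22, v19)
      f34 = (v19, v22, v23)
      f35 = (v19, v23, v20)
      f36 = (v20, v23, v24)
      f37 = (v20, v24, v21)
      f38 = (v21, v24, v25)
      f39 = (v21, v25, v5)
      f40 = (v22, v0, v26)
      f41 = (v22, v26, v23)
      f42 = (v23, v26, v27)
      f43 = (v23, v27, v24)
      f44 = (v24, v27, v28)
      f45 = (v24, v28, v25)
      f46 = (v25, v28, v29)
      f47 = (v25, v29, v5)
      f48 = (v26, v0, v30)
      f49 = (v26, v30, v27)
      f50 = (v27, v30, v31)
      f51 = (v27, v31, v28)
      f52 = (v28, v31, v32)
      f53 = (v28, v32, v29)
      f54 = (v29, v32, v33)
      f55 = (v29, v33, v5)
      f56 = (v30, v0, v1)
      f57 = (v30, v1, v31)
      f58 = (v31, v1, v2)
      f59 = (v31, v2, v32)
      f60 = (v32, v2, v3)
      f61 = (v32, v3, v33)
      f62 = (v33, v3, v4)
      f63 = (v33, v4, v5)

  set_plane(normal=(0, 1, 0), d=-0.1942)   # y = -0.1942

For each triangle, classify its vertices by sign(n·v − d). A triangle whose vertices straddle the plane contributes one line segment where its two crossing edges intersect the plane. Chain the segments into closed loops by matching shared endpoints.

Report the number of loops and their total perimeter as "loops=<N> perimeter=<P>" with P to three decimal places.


loops=1 perimeter=13.349

Straddling triangles (20 of 64):
  (v18,v0,v22) [++-] → (-0.1942, -0.1942, -2.13076)–(-1.22446, -0.1942, -1.796)  len=1.0833
  (v18,v22,v19) [+-+] → (-1.22446, -0.1942, -1.796)–(-1.86114, -0.1942, -0.919621)  len=1.0832
  (v19,v22,v23) [+--] → (-1.86114, -0.1942, -0.919621)–(-2.03086, -0.1942, -0.686)  len=0.2888
  (v19,v23,v20) [+-+] → (-2.03086, -0.1942, -0.686)–(-2.03086, -0.1942, 0.507527)  len=1.1935
  (v20,v23,v24) [+--] → (-2.03086, -0.1942, 0.507527)–(-2.03086, -0.1942, 0.686)  len=0.1785
  (v20,v24,v21) [+-+] → (-2.03086, -0.1942, 0.686)–(-1.32936, -0.1942, 1.65161)  len=1.1935
  (v21,v24,v25) [+--] → (-1.32936, -0.1942, 1.65161)–(-1.22446, -0.1942, 1.796)  len=0.1785
  (v21,v25,v5) [+-+] → (-1.22446, -0.1942, 1.796)–(-0.1942, -0.1942, 2.13076)  len=1.0833
  (v22,v0,v26) [-+-] → (-0.1942, -0.1942, -2.13076)–(0, -0.1942, -2.1569)  len=0.1960
  (v25,v29,v5) [--+] → (0, -0.1942, 2.1569)–(-0.1942, -0.1942, 2.13076)  len=0.1960
  (v26,v0,v30) [-+-] → (0, -0.1942, -2.1569)–(0.1942, -0.1942, -2.13076)  len=0.1960
  (v29,v33,v5) [--+] → (0.1942, -0.1942, 2.13076)–(0, -0.1942, 2.1569)  len=0.1960
  (v30,v0,v1) [-++] → (0.1942, -0.1942, -2.13076)–(1.22446, -0.1942, -1.796)  len=1.0833
  (v30,v1,v31) [-+-] → (1.22446, -0.1942, -1.796)–(1.32936, -0.1942, -1.65161)  len=0.1785
  (v31,v1,v2) [-++] → (1.32936, -0.1942, -1.65161)–(2.03086, -0.1942, -0.686)  len=1.1935
  (v31,v2,v32) [-+-] → (2.03086, -0.1942, -0.686)–(2.03086, -0.1942, -0.507527)  len=0.1785
  (v32,v2,v3) [-++] → (2.03086, -0.1942, -0.507527)–(2.03086, -0.1942, 0.686)  len=1.1935
  (v32,v3,v33) [-+-] → (2.03086, -0.1942, 0.686)–(1.86114, -0.1942, 0.919621)  len=0.2888
  (v33,v3,v4) [-++] → (1.86114, -0.1942, 0.919621)–(1.22446, -0.1942, 1.796)  len=1.0832
  (v33,v4,v5) [-++] → (1.22446, -0.1942, 1.796)–(0.1942, -0.1942, 2.13076)  len=1.0833

Chained into 1 loop(s):
  loop 1: 20 segments, perimeter = 13.3489
Total perimeter = 13.349


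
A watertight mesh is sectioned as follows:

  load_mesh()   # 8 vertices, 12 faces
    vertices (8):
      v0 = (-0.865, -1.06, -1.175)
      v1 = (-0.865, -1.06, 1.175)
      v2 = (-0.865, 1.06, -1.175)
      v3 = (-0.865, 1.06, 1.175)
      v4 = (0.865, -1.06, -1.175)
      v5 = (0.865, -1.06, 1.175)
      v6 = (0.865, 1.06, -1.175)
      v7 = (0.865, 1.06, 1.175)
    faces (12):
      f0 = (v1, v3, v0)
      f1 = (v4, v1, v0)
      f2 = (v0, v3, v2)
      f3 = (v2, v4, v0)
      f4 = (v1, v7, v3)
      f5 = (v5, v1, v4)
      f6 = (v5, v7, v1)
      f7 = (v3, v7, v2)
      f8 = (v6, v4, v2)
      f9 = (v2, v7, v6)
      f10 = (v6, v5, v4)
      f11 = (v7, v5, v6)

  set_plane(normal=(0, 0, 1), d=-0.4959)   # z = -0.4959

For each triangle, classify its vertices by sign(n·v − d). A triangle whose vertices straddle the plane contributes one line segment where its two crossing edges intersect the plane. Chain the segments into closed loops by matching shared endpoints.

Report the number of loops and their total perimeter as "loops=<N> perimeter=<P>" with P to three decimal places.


Straddling triangles (8 of 12):
  (v1,v3,v0) [++-] → (-0.865, -0.447365, -0.4959)–(-0.865, -1.06, -0.4959)  len=0.6126
  (v4,v1,v0) [-+-] → (0.365067, -1.06, -0.4959)–(-0.865, -1.06, -0.4959)  len=1.2301
  (v0,v3,v2) [-+-] → (-0.865, -0.447365, -0.4959)–(-0.865, 1.06, -0.4959)  len=1.5074
  (v5,v1,v4) [++-] → (0.365067, -1.06, -0.4959)–(0.865, -1.06, -0.4959)  len=0.4999
  (v3,v7,v2) [++-] → (-0.365067, 1.06, -0.4959)–(-0.865, 1.06, -0.4959)  len=0.4999
  (v2,v7,v6) [-+-] → (-0.365067, 1.06, -0.4959)–(0.865, 1.06, -0.4959)  len=1.2301
  (v6,v5,v4) [-+-] → (0.865, 0.447365, -0.4959)–(0.865, -1.06, -0.4959)  len=1.5074
  (v7,v5,v6) [++-] → (0.865, 0.447365, -0.4959)–(0.865, 1.06, -0.4959)  len=0.6126

Chained into 1 loop(s):
  loop 1: 8 segments, perimeter = 7.7000
Total perimeter = 7.700

loops=1 perimeter=7.700


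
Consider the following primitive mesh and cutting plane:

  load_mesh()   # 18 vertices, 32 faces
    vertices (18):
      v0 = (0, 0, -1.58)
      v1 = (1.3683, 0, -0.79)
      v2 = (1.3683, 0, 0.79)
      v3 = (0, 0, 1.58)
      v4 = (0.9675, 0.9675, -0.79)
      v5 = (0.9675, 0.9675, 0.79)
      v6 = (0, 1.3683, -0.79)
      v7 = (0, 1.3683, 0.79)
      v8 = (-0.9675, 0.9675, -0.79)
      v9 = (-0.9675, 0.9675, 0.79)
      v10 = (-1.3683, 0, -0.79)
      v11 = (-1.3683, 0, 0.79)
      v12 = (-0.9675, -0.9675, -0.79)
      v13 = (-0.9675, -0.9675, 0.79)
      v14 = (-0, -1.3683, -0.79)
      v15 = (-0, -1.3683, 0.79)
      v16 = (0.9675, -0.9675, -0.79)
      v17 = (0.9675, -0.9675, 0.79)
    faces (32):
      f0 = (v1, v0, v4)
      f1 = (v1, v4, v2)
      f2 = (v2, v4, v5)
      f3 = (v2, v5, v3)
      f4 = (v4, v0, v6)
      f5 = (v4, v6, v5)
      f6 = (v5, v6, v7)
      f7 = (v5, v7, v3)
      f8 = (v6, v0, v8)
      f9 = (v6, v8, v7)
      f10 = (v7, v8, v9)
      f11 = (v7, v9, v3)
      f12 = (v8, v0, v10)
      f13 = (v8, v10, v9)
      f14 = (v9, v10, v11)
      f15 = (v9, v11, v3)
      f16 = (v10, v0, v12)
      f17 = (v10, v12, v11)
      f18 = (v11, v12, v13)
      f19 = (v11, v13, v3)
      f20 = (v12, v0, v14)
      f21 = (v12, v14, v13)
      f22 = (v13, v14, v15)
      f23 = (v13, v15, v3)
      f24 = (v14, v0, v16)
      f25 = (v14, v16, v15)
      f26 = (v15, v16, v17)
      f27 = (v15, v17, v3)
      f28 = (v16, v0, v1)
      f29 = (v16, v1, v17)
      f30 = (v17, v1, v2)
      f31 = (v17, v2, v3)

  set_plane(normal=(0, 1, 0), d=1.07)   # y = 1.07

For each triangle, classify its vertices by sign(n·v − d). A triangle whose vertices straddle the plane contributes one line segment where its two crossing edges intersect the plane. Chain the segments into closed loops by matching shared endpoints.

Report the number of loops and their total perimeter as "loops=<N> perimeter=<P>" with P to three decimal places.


loops=1 perimeter=6.122

Straddling triangles (8 of 32):
  (v4,v0,v6) [--+] → (0, 1.07, -0.962226)–(0.720073, 1.07, -0.79)  len=0.7404
  (v4,v6,v5) [-+-] → (0.720073, 1.07, -0.79)–(0.720073, 1.07, 0.385933)  len=1.1759
  (v5,v6,v7) [-++] → (0.720073, 1.07, 0.385933)–(0.720073, 1.07, 0.79)  len=0.4041
  (v5,v7,v3) [-+-] → (0.720073, 1.07, 0.79)–(0, 1.07, 0.962226)  len=0.7404
  (v6,v0,v8) [+--] → (0, 1.07, -0.962226)–(-0.720073, 1.07, -0.79)  len=0.7404
  (v6,v8,v7) [+-+] → (-0.720073, 1.07, -0.79)–(-0.720073, 1.07, -0.385933)  len=0.4041
  (v7,v8,v9) [+--] → (-0.720073, 1.07, -0.385933)–(-0.720073, 1.07, 0.79)  len=1.1759
  (v7,v9,v3) [+--] → (-0.720073, 1.07, 0.79)–(0, 1.07, 0.962226)  len=0.7404

Chained into 1 loop(s):
  loop 1: 8 segments, perimeter = 6.1215
Total perimeter = 6.122


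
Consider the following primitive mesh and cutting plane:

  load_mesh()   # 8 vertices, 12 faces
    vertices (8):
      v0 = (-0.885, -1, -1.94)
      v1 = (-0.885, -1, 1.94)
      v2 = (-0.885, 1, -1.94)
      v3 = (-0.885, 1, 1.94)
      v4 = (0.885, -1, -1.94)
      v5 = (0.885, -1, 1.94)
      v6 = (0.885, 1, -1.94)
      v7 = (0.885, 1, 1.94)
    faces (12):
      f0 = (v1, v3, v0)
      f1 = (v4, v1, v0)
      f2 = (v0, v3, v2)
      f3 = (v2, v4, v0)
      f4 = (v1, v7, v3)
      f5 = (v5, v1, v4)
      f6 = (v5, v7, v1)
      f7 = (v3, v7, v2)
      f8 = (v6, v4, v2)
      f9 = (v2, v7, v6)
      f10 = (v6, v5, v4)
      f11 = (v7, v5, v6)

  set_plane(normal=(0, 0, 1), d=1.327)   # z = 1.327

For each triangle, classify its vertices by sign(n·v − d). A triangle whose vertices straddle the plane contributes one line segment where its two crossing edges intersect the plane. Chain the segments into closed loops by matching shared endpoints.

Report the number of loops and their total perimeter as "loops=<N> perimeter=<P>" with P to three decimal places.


loops=1 perimeter=7.540

Straddling triangles (8 of 12):
  (v1,v3,v0) [++-] → (-0.885, 0.684021, 1.327)–(-0.885, -1, 1.327)  len=1.6840
  (v4,v1,v0) [-+-] → (-0.605358, -1, 1.327)–(-0.885, -1, 1.327)  len=0.2796
  (v0,v3,v2) [-+-] → (-0.885, 0.684021, 1.327)–(-0.885, 1, 1.327)  len=0.3160
  (v5,v1,v4) [++-] → (-0.605358, -1, 1.327)–(0.885, -1, 1.327)  len=1.4904
  (v3,v7,v2) [++-] → (0.605358, 1, 1.327)–(-0.885, 1, 1.327)  len=1.4904
  (v2,v7,v6) [-+-] → (0.605358, 1, 1.327)–(0.885, 1, 1.327)  len=0.2796
  (v6,v5,v4) [-+-] → (0.885, -0.684021, 1.327)–(0.885, -1, 1.327)  len=0.3160
  (v7,v5,v6) [++-] → (0.885, -0.684021, 1.327)–(0.885, 1, 1.327)  len=1.6840

Chained into 1 loop(s):
  loop 1: 8 segments, perimeter = 7.5400
Total perimeter = 7.540


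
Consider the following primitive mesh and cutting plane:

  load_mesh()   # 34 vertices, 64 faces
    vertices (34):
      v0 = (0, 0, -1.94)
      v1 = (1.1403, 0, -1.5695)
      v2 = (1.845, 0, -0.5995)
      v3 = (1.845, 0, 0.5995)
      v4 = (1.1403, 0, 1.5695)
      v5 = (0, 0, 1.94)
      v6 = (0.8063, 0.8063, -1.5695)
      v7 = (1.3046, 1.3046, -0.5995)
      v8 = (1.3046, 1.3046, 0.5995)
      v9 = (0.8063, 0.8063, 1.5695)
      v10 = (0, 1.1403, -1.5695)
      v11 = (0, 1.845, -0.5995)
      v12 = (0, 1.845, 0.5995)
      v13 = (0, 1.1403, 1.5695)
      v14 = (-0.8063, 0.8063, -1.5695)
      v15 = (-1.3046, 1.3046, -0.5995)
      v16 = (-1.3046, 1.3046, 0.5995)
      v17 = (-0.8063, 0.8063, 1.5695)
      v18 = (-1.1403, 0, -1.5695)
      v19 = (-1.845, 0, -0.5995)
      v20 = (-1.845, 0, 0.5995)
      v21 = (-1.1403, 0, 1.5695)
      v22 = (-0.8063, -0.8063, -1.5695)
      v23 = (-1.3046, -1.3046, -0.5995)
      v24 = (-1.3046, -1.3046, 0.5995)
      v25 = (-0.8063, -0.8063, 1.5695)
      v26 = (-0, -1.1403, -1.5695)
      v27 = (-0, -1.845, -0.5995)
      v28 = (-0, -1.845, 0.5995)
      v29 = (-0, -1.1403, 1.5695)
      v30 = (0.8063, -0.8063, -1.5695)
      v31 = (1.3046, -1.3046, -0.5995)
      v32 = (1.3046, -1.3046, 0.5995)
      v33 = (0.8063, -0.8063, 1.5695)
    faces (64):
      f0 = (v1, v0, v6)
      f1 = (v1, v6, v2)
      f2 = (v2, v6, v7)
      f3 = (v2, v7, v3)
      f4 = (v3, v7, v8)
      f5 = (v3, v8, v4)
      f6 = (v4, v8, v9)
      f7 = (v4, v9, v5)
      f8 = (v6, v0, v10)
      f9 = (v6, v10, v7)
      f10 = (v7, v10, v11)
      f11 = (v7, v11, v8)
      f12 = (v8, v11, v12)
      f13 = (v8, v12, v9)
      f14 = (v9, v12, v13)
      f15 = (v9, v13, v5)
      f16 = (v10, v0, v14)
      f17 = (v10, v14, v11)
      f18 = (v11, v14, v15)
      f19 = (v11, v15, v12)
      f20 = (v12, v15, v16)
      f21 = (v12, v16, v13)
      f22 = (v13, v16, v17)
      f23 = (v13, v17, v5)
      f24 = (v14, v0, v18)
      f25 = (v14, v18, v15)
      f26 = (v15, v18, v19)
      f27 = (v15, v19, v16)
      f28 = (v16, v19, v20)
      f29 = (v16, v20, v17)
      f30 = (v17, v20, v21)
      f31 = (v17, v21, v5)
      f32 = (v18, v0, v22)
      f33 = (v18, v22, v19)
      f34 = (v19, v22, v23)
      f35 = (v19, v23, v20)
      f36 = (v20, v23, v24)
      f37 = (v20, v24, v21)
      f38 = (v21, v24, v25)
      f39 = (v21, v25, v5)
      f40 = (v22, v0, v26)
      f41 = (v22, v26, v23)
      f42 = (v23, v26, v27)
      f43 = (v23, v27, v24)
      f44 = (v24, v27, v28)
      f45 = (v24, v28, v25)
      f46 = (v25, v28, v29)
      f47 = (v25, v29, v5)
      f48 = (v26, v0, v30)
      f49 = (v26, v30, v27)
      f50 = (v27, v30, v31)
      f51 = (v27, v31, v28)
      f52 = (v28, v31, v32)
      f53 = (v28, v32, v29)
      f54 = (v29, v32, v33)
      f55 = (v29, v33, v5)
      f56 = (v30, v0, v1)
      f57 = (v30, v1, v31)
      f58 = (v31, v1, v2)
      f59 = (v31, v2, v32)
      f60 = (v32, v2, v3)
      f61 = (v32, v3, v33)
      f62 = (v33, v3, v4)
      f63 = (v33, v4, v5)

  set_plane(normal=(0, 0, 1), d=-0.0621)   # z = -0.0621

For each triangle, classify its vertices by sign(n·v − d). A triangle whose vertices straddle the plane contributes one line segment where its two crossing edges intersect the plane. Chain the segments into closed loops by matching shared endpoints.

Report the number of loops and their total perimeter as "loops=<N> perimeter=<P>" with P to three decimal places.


Straddling triangles (16 of 64):
  (v2,v7,v3) [--+] → (1.54681, 0.719869, -0.0621)–(1.845, 0, -0.0621)  len=0.7792
  (v3,v7,v8) [+-+] → (1.54681, 0.719869, -0.0621)–(1.3046, 1.3046, -0.0621)  len=0.6329
  (v7,v11,v8) [--+] → (0.584731, 1.60279, -0.0621)–(1.3046, 1.3046, -0.0621)  len=0.7792
  (v8,v11,v12) [+-+] → (0.584731, 1.60279, -0.0621)–(0, 1.845, -0.0621)  len=0.6329
  (v11,v15,v12) [--+] → (-0.719869, 1.54681, -0.0621)–(0, 1.845, -0.0621)  len=0.7792
  (v12,v15,v16) [+-+] → (-0.719869, 1.54681, -0.0621)–(-1.3046, 1.3046, -0.0621)  len=0.6329
  (v15,v19,v16) [--+] → (-1.60279, 0.584731, -0.0621)–(-1.3046, 1.3046, -0.0621)  len=0.7792
  (v16,v19,v20) [+-+] → (-1.60279, 0.584731, -0.0621)–(-1.845, 0, -0.0621)  len=0.6329
  (v19,v23,v20) [--+] → (-1.54681, -0.719869, -0.0621)–(-1.845, 0, -0.0621)  len=0.7792
  (v20,v23,v24) [+-+] → (-1.54681, -0.719869, -0.0621)–(-1.3046, -1.3046, -0.0621)  len=0.6329
  (v23,v27,v24) [--+] → (-0.584731, -1.60279, -0.0621)–(-1.3046, -1.3046, -0.0621)  len=0.7792
  (v24,v27,v28) [+-+] → (-0.584731, -1.60279, -0.0621)–(0, -1.845, -0.0621)  len=0.6329
  (v27,v31,v28) [--+] → (0.719869, -1.54681, -0.0621)–(0, -1.845, -0.0621)  len=0.7792
  (v28,v31,v32) [+-+] → (0.719869, -1.54681, -0.0621)–(1.3046, -1.3046, -0.0621)  len=0.6329
  (v31,v2,v32) [--+] → (1.60279, -0.584731, -0.0621)–(1.3046, -1.3046, -0.0621)  len=0.7792
  (v32,v2,v3) [+-+] → (1.60279, -0.584731, -0.0621)–(1.845, 0, -0.0621)  len=0.6329

Chained into 1 loop(s):
  loop 1: 16 segments, perimeter = 11.2968
Total perimeter = 11.297

loops=1 perimeter=11.297


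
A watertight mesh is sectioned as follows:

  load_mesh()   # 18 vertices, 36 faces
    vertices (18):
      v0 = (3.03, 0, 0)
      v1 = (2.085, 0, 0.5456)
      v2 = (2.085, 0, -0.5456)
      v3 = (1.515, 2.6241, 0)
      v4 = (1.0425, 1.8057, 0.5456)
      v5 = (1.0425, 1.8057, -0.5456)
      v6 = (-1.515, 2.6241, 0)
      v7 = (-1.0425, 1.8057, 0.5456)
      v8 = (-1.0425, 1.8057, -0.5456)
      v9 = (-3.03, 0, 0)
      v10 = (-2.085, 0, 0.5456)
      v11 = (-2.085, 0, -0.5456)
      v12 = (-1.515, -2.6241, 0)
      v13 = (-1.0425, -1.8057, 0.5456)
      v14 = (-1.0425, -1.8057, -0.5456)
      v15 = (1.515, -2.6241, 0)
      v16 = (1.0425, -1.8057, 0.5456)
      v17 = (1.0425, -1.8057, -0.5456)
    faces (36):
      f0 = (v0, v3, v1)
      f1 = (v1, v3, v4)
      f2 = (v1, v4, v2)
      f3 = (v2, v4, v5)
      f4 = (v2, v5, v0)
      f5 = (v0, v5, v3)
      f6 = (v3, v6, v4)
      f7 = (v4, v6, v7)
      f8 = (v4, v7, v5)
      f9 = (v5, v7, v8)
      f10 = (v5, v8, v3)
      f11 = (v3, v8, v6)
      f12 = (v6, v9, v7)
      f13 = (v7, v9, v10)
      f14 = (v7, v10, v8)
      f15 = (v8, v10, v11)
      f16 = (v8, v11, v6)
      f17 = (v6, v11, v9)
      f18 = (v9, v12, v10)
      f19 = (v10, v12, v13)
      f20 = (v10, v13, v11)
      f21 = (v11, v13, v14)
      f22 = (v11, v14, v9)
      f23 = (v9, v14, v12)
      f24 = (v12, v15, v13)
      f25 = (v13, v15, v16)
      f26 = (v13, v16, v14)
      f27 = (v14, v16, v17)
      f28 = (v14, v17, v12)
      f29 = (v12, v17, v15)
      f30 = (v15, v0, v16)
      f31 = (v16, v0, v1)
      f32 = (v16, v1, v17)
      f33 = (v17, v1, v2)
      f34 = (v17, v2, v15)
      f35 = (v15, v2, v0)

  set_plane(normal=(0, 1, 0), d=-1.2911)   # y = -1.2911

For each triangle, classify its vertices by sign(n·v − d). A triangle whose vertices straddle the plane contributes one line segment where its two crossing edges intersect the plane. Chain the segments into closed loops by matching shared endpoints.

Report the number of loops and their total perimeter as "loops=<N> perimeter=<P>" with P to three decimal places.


Straddling triangles (12 of 36):
  (v9,v12,v10) [+-+] → (-2.2846, -1.2911, 0)–(-1.80455, -1.2911, 0.277156)  len=0.5543
  (v10,v12,v13) [+--] → (-1.80455, -1.2911, 0.277156)–(-1.3396, -1.2911, 0.5456)  len=0.5369
  (v10,v13,v11) [+-+] → (-1.3396, -1.2911, 0.5456)–(-1.3396, -1.2911, 0.234623)  len=0.3110
  (v11,v13,v14) [+--] → (-1.3396, -1.2911, 0.234623)–(-1.3396, -1.2911, -0.5456)  len=0.7802
  (v11,v14,v9) [+-+] → (-1.3396, -1.2911, -0.5456)–(-1.60891, -1.2911, -0.390111)  len=0.3110
  (v9,v14,v12) [+--] → (-1.60891, -1.2911, -0.390111)–(-2.2846, -1.2911, 0)  len=0.7802
  (v15,v0,v16) [-+-] → (2.2846, -1.2911, 0)–(1.60891, -1.2911, 0.390111)  len=0.7802
  (v16,v0,v1) [-++] → (1.60891, -1.2911, 0.390111)–(1.3396, -1.2911, 0.5456)  len=0.3110
  (v16,v1,v17) [-+-] → (1.3396, -1.2911, 0.5456)–(1.3396, -1.2911, -0.234623)  len=0.7802
  (v17,v1,v2) [-++] → (1.3396, -1.2911, -0.234623)–(1.3396, -1.2911, -0.5456)  len=0.3110
  (v17,v2,v15) [-+-] → (1.3396, -1.2911, -0.5456)–(1.80455, -1.2911, -0.277156)  len=0.5369
  (v15,v2,v0) [-++] → (1.80455, -1.2911, -0.277156)–(2.2846, -1.2911, 0)  len=0.5543

Chained into 2 loop(s):
  loop 1: 6 segments, perimeter = 3.2736
  loop 2: 6 segments, perimeter = 3.2736
Total perimeter = 6.547

loops=2 perimeter=6.547


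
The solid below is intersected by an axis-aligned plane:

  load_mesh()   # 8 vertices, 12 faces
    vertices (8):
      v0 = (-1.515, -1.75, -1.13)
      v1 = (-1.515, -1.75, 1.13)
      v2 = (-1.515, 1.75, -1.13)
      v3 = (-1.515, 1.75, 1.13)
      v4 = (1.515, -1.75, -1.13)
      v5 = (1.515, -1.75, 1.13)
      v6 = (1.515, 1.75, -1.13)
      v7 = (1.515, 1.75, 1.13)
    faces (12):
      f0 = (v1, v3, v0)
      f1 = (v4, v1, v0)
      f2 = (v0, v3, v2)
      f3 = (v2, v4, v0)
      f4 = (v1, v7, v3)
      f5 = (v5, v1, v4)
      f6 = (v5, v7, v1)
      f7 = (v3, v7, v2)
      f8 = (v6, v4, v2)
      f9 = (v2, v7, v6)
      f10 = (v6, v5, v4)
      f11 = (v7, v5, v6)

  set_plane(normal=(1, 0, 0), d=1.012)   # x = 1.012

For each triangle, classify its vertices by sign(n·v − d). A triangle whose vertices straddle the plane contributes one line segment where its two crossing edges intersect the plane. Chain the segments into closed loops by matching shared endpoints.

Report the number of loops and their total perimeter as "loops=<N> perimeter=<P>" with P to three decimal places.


Straddling triangles (8 of 12):
  (v4,v1,v0) [+--] → (1.012, -1.75, -0.754825)–(1.012, -1.75, -1.13)  len=0.3752
  (v2,v4,v0) [-+-] → (1.012, -1.16898, -1.13)–(1.012, -1.75, -1.13)  len=0.5810
  (v1,v7,v3) [-+-] → (1.012, 1.16898, 1.13)–(1.012, 1.75, 1.13)  len=0.5810
  (v5,v1,v4) [+-+] → (1.012, -1.75, 1.13)–(1.012, -1.75, -0.754825)  len=1.8848
  (v5,v7,v1) [++-] → (1.012, 1.16898, 1.13)–(1.012, -1.75, 1.13)  len=2.9190
  (v3,v7,v2) [-+-] → (1.012, 1.75, 1.13)–(1.012, 1.75, 0.754825)  len=0.3752
  (v6,v4,v2) [++-] → (1.012, -1.16898, -1.13)–(1.012, 1.75, -1.13)  len=2.9190
  (v2,v7,v6) [-++] → (1.012, 1.75, 0.754825)–(1.012, 1.75, -1.13)  len=1.8848

Chained into 1 loop(s):
  loop 1: 8 segments, perimeter = 11.5200
Total perimeter = 11.520

loops=1 perimeter=11.520


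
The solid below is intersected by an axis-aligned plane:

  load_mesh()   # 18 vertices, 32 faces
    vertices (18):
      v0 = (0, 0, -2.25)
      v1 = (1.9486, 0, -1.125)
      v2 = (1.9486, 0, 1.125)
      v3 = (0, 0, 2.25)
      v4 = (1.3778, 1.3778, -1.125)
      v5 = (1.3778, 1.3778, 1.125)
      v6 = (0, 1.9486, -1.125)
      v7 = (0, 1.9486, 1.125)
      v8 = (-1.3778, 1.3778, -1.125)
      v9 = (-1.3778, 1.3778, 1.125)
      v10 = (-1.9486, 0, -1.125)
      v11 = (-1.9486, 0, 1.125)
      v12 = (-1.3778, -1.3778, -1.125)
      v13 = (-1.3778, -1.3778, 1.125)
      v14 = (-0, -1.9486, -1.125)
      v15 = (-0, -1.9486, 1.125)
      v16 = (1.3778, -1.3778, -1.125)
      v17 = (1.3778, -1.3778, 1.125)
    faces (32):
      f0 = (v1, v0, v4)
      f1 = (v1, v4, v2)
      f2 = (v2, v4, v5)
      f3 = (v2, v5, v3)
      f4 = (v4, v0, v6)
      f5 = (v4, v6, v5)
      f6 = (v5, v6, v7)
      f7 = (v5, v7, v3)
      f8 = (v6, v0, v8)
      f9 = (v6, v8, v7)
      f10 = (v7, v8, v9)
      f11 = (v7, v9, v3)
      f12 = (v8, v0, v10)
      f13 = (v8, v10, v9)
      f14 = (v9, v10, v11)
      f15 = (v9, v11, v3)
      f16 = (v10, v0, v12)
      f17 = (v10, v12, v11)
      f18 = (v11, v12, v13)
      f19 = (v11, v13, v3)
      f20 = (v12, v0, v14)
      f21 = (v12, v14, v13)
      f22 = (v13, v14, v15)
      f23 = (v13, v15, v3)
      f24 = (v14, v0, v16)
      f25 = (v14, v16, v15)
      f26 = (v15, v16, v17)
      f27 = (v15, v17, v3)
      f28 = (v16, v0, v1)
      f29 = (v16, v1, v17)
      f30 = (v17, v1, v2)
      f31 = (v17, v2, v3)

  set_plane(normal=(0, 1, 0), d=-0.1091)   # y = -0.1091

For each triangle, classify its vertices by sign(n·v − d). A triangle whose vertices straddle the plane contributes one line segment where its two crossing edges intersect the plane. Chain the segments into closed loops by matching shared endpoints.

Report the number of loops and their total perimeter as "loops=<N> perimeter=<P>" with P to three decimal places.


loops=1 perimeter=13.236

Straddling triangles (12 of 32):
  (v10,v0,v12) [++-] → (-0.1091, -0.1091, -2.16092)–(-1.9034, -0.1091, -1.125)  len=2.0719
  (v10,v12,v11) [+-+] → (-1.9034, -0.1091, -1.125)–(-1.9034, -0.1091, 0.946836)  len=2.0718
  (v11,v12,v13) [+--] → (-1.9034, -0.1091, 0.946836)–(-1.9034, -0.1091, 1.125)  len=0.1782
  (v11,v13,v3) [+-+] → (-1.9034, -0.1091, 1.125)–(-0.1091, -0.1091, 2.16092)  len=2.0719
  (v12,v0,v14) [-+-] → (-0.1091, -0.1091, -2.16092)–(0, -0.1091, -2.18701)  len=0.1122
  (v13,v15,v3) [--+] → (0, -0.1091, 2.18701)–(-0.1091, -0.1091, 2.16092)  len=0.1122
  (v14,v0,v16) [-+-] → (0, -0.1091, -2.18701)–(0.1091, -0.1091, -2.16092)  len=0.1122
  (v15,v17,v3) [--+] → (0.1091, -0.1091, 2.16092)–(0, -0.1091, 2.18701)  len=0.1122
  (v16,v0,v1) [-++] → (0.1091, -0.1091, -2.16092)–(1.9034, -0.1091, -1.125)  len=2.0719
  (v16,v1,v17) [-+-] → (1.9034, -0.1091, -1.125)–(1.9034, -0.1091, -0.946836)  len=0.1782
  (v17,v1,v2) [-++] → (1.9034, -0.1091, -0.946836)–(1.9034, -0.1091, 1.125)  len=2.0718
  (v17,v2,v3) [-++] → (1.9034, -0.1091, 1.125)–(0.1091, -0.1091, 2.16092)  len=2.0719

Chained into 1 loop(s):
  loop 1: 12 segments, perimeter = 13.2362
Total perimeter = 13.236


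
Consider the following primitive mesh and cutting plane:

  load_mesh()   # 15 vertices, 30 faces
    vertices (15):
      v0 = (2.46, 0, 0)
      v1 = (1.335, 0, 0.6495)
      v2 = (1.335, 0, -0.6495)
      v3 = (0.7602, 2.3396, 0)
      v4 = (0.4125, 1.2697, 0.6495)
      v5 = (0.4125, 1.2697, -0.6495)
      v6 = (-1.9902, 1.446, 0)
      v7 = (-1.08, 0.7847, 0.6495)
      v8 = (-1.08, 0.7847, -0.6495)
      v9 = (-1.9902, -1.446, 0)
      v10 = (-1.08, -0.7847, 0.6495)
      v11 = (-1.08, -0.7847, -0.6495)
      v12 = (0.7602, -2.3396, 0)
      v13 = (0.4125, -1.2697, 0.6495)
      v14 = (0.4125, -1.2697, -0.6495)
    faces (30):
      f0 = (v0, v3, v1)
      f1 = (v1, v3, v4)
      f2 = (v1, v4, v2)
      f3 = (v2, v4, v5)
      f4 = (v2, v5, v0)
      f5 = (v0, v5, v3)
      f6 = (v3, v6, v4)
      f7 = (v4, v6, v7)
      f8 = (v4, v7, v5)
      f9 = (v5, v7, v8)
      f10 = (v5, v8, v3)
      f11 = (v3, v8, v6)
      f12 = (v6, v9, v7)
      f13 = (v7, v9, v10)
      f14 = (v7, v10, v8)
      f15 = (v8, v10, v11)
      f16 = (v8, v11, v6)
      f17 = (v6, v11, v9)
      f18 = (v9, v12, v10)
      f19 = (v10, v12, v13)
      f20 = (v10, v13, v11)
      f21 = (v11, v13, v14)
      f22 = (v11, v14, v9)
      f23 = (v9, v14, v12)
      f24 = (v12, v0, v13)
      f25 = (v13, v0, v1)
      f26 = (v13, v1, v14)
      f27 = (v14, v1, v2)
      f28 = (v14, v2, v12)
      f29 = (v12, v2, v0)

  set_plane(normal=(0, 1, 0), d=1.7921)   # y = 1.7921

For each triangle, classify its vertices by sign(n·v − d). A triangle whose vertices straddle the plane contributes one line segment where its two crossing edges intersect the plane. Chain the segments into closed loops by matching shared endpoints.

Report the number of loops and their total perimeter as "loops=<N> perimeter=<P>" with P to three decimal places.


Straddling triangles (6 of 30):
  (v0,v3,v1) [-+-] → (1.15798, 1.7921, 0)–(0.894711, 1.7921, 0.151992)  len=0.3040
  (v1,v3,v4) [-+-] → (0.894711, 1.7921, 0.151992)–(0.582271, 1.7921, 0.332369)  len=0.3608
  (v0,v5,v3) [--+] → (0.582271, 1.7921, -0.332369)–(1.15798, 1.7921, 0)  len=0.6648
  (v3,v6,v4) [+--] → (-0.924943, 1.7921, 0)–(0.582271, 1.7921, 0.332369)  len=1.5434
  (v5,v8,v3) [--+] → (0.112242, 1.7921, -0.228697)–(0.582271, 1.7921, -0.332369)  len=0.4813
  (v3,v8,v6) [+--] → (0.112242, 1.7921, -0.228697)–(-0.924943, 1.7921, 0)  len=1.0621

Chained into 1 loop(s):
  loop 1: 6 segments, perimeter = 4.4164
Total perimeter = 4.416

loops=1 perimeter=4.416


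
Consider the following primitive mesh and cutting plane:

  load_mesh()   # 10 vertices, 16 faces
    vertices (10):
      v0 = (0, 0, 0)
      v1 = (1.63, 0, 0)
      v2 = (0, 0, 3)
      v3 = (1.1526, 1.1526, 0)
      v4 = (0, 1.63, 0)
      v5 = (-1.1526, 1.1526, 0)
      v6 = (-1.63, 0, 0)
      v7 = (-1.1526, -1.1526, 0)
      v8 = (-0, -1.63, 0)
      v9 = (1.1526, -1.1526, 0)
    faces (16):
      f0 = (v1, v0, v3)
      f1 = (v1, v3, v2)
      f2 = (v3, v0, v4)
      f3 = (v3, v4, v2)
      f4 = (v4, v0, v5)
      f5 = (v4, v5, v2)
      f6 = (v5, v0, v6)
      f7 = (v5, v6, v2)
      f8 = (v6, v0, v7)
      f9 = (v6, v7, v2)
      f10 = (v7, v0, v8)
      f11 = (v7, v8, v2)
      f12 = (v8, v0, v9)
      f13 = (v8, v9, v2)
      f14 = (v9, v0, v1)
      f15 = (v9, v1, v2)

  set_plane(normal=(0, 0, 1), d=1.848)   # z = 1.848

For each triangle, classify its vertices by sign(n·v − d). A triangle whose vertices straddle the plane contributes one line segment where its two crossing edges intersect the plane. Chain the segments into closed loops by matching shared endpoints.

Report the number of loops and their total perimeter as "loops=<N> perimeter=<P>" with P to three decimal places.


loops=1 perimeter=3.832

Straddling triangles (8 of 16):
  (v1,v3,v2) [--+] → (0.442598, 0.442598, 1.848)–(0.62592, 0, 1.848)  len=0.4791
  (v3,v4,v2) [--+] → (0, 0.62592, 1.848)–(0.442598, 0.442598, 1.848)  len=0.4791
  (v4,v5,v2) [--+] → (-0.442598, 0.442598, 1.848)–(0, 0.62592, 1.848)  len=0.4791
  (v5,v6,v2) [--+] → (-0.62592, 0, 1.848)–(-0.442598, 0.442598, 1.848)  len=0.4791
  (v6,v7,v2) [--+] → (-0.442598, -0.442598, 1.848)–(-0.62592, 0, 1.848)  len=0.4791
  (v7,v8,v2) [--+] → (0, -0.62592, 1.848)–(-0.442598, -0.442598, 1.848)  len=0.4791
  (v8,v9,v2) [--+] → (0.442598, -0.442598, 1.848)–(0, -0.62592, 1.848)  len=0.4791
  (v9,v1,v2) [--+] → (0.62592, 0, 1.848)–(0.442598, -0.442598, 1.848)  len=0.4791

Chained into 1 loop(s):
  loop 1: 8 segments, perimeter = 3.8325
Total perimeter = 3.832


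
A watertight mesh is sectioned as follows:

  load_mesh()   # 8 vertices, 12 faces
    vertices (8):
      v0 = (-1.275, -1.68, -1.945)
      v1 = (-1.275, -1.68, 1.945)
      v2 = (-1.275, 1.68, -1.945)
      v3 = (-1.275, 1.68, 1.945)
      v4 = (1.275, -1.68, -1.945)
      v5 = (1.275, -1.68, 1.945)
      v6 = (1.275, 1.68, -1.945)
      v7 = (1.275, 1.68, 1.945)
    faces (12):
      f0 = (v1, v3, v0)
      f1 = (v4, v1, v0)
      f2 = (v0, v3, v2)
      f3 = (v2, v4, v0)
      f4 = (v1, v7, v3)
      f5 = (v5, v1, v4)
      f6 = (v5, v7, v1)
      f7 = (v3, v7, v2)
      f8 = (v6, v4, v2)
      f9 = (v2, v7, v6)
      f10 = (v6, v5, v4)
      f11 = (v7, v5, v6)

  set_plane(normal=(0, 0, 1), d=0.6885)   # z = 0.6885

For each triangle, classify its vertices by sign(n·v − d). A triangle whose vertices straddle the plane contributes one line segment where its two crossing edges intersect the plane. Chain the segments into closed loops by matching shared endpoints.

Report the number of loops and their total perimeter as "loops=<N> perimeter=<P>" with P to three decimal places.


Straddling triangles (8 of 12):
  (v1,v3,v0) [++-] → (-1.275, 0.594694, 0.6885)–(-1.275, -1.68, 0.6885)  len=2.2747
  (v4,v1,v0) [-+-] → (-0.45133, -1.68, 0.6885)–(-1.275, -1.68, 0.6885)  len=0.8237
  (v0,v3,v2) [-+-] → (-1.275, 0.594694, 0.6885)–(-1.275, 1.68, 0.6885)  len=1.0853
  (v5,v1,v4) [++-] → (-0.45133, -1.68, 0.6885)–(1.275, -1.68, 0.6885)  len=1.7263
  (v3,v7,v2) [++-] → (0.45133, 1.68, 0.6885)–(-1.275, 1.68, 0.6885)  len=1.7263
  (v2,v7,v6) [-+-] → (0.45133, 1.68, 0.6885)–(1.275, 1.68, 0.6885)  len=0.8237
  (v6,v5,v4) [-+-] → (1.275, -0.594694, 0.6885)–(1.275, -1.68, 0.6885)  len=1.0853
  (v7,v5,v6) [++-] → (1.275, -0.594694, 0.6885)–(1.275, 1.68, 0.6885)  len=2.2747

Chained into 1 loop(s):
  loop 1: 8 segments, perimeter = 11.8200
Total perimeter = 11.820

loops=1 perimeter=11.820
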